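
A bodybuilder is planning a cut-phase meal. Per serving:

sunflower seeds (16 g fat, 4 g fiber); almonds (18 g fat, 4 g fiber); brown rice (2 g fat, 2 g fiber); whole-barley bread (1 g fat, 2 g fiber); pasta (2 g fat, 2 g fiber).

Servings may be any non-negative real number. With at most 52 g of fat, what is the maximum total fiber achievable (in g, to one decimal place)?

104.0 g

Fiber per g fat: whole-barley bread 2, brown rice 1, pasta 1, sunflower seeds 0.25, almonds 0.2222.
With no serving limits, spend the whole fat allowance on whole-barley bread: 52 g / 1 g × 2 g = 104.0 g.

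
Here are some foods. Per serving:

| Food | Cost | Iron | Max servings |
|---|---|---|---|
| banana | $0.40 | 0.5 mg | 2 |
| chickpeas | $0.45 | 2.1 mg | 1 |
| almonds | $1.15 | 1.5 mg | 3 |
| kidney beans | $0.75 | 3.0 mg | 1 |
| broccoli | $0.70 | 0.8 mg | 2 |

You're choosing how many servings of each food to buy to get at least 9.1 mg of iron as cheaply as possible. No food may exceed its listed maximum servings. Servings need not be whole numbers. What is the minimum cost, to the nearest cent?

Cost per mg of iron: chickpeas $0.2143, kidney beans $0.2500, almonds $0.7667, banana $0.8000, broccoli $0.8750.
Take 1 serving of chickpeas: +2.1 mg iron for $0.45 (total $0.45, still need 7.0 mg).
Take 1 serving of kidney beans: +3.0 mg iron for $0.75 (total $1.20, still need 4.0 mg).
Take 2.667 servings of almonds: +4.0 mg iron for $3.07 (total $4.27, still need 0.0 mg).
Greedy by cheapest-per-mg is optimal for a single linear constraint, so the minimum cost is $4.27.

$4.27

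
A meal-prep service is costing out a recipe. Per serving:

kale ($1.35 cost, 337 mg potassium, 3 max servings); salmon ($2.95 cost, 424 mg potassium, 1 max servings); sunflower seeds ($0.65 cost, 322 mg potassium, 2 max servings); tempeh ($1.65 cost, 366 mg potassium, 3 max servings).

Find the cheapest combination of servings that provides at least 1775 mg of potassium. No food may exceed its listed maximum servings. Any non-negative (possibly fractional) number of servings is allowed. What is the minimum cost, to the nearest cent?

Cost per mg of potassium: sunflower seeds $0.0020, kale $0.0040, tempeh $0.0045, salmon $0.0070.
Take 2 servings of sunflower seeds: +644.0 mg potassium for $1.30 (total $1.30, still need 1131.0 mg).
Take 3 servings of kale: +1011.0 mg potassium for $4.05 (total $5.35, still need 120.0 mg).
Take 0.3279 servings of tempeh: +120.0 mg potassium for $0.54 (total $5.89, still need 0.0 mg).
Filling from the cheapest source first is optimal under one linear minimum: $5.89.

$5.89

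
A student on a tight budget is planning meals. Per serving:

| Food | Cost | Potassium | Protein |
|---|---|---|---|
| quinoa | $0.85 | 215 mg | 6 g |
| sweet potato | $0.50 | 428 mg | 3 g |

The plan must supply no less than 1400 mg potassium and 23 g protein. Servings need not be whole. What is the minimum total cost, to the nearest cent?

This is a tiny linear program; its minimum lies at a vertex of the feasible set. List the vertices and price them.
quinoa only: max(1400/215, 23/6) = 6.512 servings → $5.53.
sweet potato only: max(1400/428, 23/3) = 7.667 servings → $3.83.
quinoa + sweet potato with both tight: 2.935 servings and 1.797 servings → $3.39.
The minimum over all feasible corners is $3.39.

$3.39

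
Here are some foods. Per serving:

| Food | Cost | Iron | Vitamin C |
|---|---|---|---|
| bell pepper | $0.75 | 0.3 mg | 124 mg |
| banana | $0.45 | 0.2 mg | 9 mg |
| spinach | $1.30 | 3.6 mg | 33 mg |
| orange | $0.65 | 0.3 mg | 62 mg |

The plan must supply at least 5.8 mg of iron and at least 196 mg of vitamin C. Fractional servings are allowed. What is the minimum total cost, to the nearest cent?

$2.85

bell pepper only: max(5.8/0.3, 196/124) = 19.33 servings → $14.50.
banana only: max(5.8/0.2, 196/9) = 29 servings → $13.05.
spinach only: max(5.8/3.6, 196/33) = 5.939 servings → $7.72.
orange only: max(5.8/0.3, 196/62) = 19.33 servings → $12.57.
bell pepper + banana: intersection lies outside the first quadrant.
bell pepper + spinach with both tight: 1.178 servings and 1.513 servings → $2.85.
bell pepper + orange: intersection lies outside the first quadrant.
banana + spinach with both tight: 19.93 servings and 0.5039 servings → $9.62.
banana + orange: intersection lies outside the first quadrant.
spinach + orange with both tight: 1.41 servings and 2.411 servings → $3.40.
The minimum over all feasible corners is $2.85.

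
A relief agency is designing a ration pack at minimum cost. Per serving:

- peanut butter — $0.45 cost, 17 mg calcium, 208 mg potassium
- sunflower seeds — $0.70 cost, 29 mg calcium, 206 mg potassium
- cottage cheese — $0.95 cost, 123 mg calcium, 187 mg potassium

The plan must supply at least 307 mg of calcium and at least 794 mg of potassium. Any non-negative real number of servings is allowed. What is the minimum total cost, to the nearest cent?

$2.94

Compare the cost at each extreme point of the feasible region.
peanut butter only: max(307/17, 794/208) = 18.06 servings → $8.13.
sunflower seeds only: max(307/29, 794/206) = 10.59 servings → $7.41.
cottage cheese only: max(307/123, 794/187) = 4.246 servings → $4.03.
peanut butter + sunflower seeds: intersection lies outside the first quadrant.
peanut butter + cottage cheese with both tight: 1.797 servings and 2.248 servings → $2.94.
sunflower seeds + cottage cheese with both tight: 2.021 servings and 2.019 servings → $3.33.
So the least-cost plan costs $2.94.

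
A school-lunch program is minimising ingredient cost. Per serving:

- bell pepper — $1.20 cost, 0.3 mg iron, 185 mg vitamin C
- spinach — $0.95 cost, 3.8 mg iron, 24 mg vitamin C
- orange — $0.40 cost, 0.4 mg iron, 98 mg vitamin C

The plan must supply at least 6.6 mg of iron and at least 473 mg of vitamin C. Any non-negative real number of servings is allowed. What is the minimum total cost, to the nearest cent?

For a min-cost LP with two ≥-constraints, a basic feasible solution has at most two positive variables.
bell pepper only: max(6.6/0.3, 473/185) = 22 servings → $26.40.
spinach only: max(6.6/3.8, 473/24) = 19.71 servings → $18.72.
orange only: max(6.6/0.4, 473/98) = 16.5 servings → $6.60.
bell pepper + spinach with both tight: 2.356 servings and 1.551 servings → $4.30.
bell pepper + orange: the both-tight solution has a negative serving — not a feasible corner.
spinach + orange with both tight: 1.261 servings and 4.518 servings → $3.01.
The minimum over all feasible corners is $3.01.

$3.01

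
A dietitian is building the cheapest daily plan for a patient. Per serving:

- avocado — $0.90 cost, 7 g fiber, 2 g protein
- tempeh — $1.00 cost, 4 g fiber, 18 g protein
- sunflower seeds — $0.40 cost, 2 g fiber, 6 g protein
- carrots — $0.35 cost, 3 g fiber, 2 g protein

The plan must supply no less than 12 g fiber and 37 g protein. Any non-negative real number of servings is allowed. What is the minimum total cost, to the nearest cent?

With two linear requirements the optimum uses one or two foods; enumerate the corners.
avocado only: max(12/7, 37/2) = 18.5 servings → $16.65.
tempeh only: max(12/4, 37/18) = 3 servings → $3.00.
sunflower seeds only: max(12/2, 37/6) = 6.167 servings → $2.47.
carrots only: max(12/3, 37/2) = 18.5 servings → $6.47.
avocado + tempeh with both tight: 0.5763 servings and 1.992 servings → $2.51.
avocado + sunflower seeds with both targets exact would need a negative amount; discard.
avocado + carrots: the both-tight solution has a negative serving — not a feasible corner.
tempeh + sunflower seeds with both tight: 0.1667 servings and 5.667 servings → $2.43.
tempeh + carrots with both tight: 1.891 servings and 1.478 servings → $2.41.
sunflower seeds + carrots: the both-tight solution has a negative serving — not a feasible corner.
So the least-cost plan costs $2.41.

$2.41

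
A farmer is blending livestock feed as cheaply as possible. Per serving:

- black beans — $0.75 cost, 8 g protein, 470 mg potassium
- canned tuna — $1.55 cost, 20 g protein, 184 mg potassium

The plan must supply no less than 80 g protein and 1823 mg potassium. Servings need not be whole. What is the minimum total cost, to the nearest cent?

The cheapest plan sits at a corner of the feasible region — with two constraints it uses at most two foods.
black beans only: max(80/8, 1823/470) = 10 servings → $7.50.
canned tuna only: max(80/20, 1823/184) = 9.908 servings → $15.36.
black beans + canned tuna with both tight: 2.742 servings and 2.903 servings → $6.56.
Cheapest feasible corner: $6.56.

$6.56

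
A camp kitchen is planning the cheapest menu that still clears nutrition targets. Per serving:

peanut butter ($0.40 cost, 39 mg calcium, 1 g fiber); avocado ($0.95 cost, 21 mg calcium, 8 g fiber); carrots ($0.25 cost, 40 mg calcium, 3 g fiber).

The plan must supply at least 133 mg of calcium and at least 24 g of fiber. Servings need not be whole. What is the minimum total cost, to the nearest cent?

$2.00

A basic optimal solution has at most two foods positive. Try each food alone and each pair with both targets met exactly.
peanut butter only: max(133/39, 24/1) = 24 servings → $9.60.
avocado only: max(133/21, 24/8) = 6.333 servings → $6.02.
carrots only: max(133/40, 24/3) = 8 servings → $2.00.
peanut butter + avocado with both tight: 1.924 servings and 2.759 servings → $3.39.
peanut butter + carrots: the both-tight solution has a negative serving — not a feasible corner.
avocado + carrots with both tight: 2.183 servings and 2.179 servings → $2.62.
Cheapest feasible corner: $2.00.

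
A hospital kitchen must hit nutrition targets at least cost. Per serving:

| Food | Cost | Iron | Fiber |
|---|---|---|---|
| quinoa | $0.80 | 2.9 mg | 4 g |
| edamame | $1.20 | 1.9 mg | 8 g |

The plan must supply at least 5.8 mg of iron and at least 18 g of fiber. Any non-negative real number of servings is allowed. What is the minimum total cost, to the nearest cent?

Compare the cost at each extreme point of the feasible region.
quinoa only: max(5.8/2.9, 18/4) = 4.5 servings → $3.60.
edamame only: max(5.8/1.9, 18/8) = 3.053 servings → $3.66.
quinoa + edamame with both tight: 0.7821 servings and 1.859 servings → $2.86.
So the least-cost plan costs $2.86.

$2.86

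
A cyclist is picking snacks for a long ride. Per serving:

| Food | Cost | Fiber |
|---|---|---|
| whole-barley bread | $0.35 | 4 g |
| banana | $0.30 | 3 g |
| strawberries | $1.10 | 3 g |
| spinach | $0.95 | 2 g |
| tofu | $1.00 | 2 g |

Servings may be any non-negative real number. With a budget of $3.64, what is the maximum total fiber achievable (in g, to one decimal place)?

41.6 g

Fiber per dollar: whole-barley bread 11.43, banana 10, strawberries 2.727, spinach 2.105, tofu 2.
With no serving limits, spend the whole cost allowance on whole-barley bread: $3.64 / $0.35 × 4 g = 41.6 g.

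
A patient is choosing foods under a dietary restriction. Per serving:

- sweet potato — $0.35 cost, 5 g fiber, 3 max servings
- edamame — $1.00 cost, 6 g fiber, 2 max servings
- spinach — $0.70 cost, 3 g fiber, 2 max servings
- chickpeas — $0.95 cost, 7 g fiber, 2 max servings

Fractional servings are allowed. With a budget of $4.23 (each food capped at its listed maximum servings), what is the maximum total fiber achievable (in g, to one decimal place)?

36.7 g

Fiber per dollar: sweet potato 14.29, chickpeas 7.368, edamame 6, spinach 4.286.
Take 3 servings of sweet potato: spends $1.05, +15.0 g fiber (running total 15.0 g).
Take 2 servings of chickpeas: spends $1.90, +14.0 g fiber (running total 29.0 g).
Take 1.28 servings of edamame: spends $1.28, +7.7 g fiber (running total 36.7 g).
Greedy by best ratio exhausts the cost allowance optimally: 36.7 g.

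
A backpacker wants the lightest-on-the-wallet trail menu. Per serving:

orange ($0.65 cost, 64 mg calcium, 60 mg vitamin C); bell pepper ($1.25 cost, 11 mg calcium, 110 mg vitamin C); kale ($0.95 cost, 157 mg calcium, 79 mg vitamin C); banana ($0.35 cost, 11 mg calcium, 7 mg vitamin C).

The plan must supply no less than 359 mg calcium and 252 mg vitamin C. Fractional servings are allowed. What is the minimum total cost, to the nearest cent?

$2.85

orange only: max(359/64, 252/60) = 5.609 servings → $3.65.
bell pepper only: max(359/11, 252/110) = 32.64 servings → $40.80.
kale only: max(359/157, 252/79) = 3.19 servings → $3.03.
banana only: max(359/11, 252/7) = 36 servings → $12.60.
orange + bell pepper: the both-tight solution has a negative serving — not a feasible corner.
orange + kale with both tight: 2.567 servings and 1.24 servings → $2.85.
orange + banana with both tight: 1.222 servings and 25.53 servings → $9.73.
bell pepper + kale with both tight: 0.6831 servings and 2.239 servings → $2.98.
bell pepper + banana with both tight: 0.2286 servings and 32.41 servings → $11.63.
kale + banana: intersection lies outside the first quadrant.
The minimum over all feasible corners is $2.85.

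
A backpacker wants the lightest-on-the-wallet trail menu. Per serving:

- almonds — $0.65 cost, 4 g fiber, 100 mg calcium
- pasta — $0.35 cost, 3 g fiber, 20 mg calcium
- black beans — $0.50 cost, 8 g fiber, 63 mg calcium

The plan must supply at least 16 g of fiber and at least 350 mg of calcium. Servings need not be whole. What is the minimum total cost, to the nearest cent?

$2.31

For a min-cost LP with two ≥-constraints, a basic feasible solution has at most two positive variables.
almonds only: max(16/4, 350/100) = 4 servings → $2.60.
pasta only: max(16/3, 350/20) = 17.5 servings → $6.12.
black beans only: max(16/8, 350/63) = 5.556 servings → $2.78.
almonds + pasta with both tight: 3.318 servings and 0.9091 servings → $2.48.
almonds + black beans with both tight: 3.27 servings and 0.365 servings → $2.31.
pasta + black beans: the both-tight solution has a negative serving — not a feasible corner.
So the least-cost plan costs $2.31.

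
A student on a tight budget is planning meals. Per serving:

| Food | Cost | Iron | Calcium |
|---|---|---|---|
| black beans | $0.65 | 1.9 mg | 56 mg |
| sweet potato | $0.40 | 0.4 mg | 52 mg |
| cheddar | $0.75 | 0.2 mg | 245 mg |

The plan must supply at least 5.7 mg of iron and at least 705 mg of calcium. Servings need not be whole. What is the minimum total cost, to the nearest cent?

$3.48

Compare the cost at each extreme point of the feasible region.
black beans only: max(5.7/1.9, 705/56) = 12.59 servings → $8.18.
sweet potato only: max(5.7/0.4, 705/52) = 14.25 servings → $5.70.
cheddar only: max(5.7/0.2, 705/245) = 28.5 servings → $21.38.
black beans + sweet potato with both tight: 0.1885 servings and 13.35 servings → $5.46.
black beans + cheddar with both tight: 2.764 servings and 2.246 servings → $3.48.
sweet potato + cheddar with both targets exact would need a negative amount; discard.
Cheapest feasible corner: $3.48.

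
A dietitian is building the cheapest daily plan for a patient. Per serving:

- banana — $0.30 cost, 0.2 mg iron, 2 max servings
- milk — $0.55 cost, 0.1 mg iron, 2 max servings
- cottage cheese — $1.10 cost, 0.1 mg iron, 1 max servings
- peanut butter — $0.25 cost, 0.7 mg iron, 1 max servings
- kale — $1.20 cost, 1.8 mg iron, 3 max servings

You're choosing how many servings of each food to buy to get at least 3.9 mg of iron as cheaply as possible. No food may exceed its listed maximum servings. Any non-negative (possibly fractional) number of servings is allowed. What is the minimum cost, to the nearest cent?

$2.38

Cost per mg of iron: peanut butter $0.3571, kale $0.6667, banana $1.5000, milk $5.5000, cottage cheese $11.0000.
Take 1 serving of peanut butter: +0.7 mg iron for $0.25 (total $0.25, still need 3.2 mg).
Take 1.778 servings of kale: +3.2 mg iron for $2.13 (total $2.38, still need 0.0 mg).
Greedy by cheapest-per-mg is optimal for a single linear constraint, so the minimum cost is $2.38.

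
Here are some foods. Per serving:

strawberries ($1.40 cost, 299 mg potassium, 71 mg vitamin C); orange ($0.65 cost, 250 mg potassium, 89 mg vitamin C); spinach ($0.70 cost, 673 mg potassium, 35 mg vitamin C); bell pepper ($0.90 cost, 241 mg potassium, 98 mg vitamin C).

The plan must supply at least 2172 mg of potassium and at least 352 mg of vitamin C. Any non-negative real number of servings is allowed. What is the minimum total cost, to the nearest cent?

With two linear requirements the optimum uses one or two foods; enumerate the corners.
strawberries only: max(2172/299, 352/71) = 7.264 servings → $10.17.
orange only: max(2172/250, 352/89) = 8.688 servings → $5.65.
spinach only: max(2172/673, 352/35) = 10.06 servings → $7.04.
bell pepper only: max(2172/241, 352/98) = 9.012 servings → $8.11.
strawberries + orange: the both-tight solution has a negative serving — not a feasible corner.
strawberries + spinach with both tight: 4.311 servings and 1.312 servings → $6.95.
strawberries + bell pepper: the both-tight solution has a negative serving — not a feasible corner.
orange + spinach with both tight: 3.145 servings and 2.059 servings → $3.49.
orange + bell pepper: intersection lies outside the first quadrant.
spinach + bell pepper with both tight: 2.226 servings and 2.797 servings → $4.08.
Cheapest feasible corner: $3.49.

$3.49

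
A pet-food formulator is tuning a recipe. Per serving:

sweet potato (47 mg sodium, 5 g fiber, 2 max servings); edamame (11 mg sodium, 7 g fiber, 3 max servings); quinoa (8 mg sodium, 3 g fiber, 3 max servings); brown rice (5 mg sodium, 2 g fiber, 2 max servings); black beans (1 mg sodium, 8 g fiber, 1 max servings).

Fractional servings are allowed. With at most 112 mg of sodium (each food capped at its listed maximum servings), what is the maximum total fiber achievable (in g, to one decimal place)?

Fiber per mg sodium: black beans 8, edamame 0.6364, brown rice 0.4, quinoa 0.375, sweet potato 0.1064.
Take 1 serving of black beans: uses 1 mg sodium, +8.0 g fiber (running total 8.0 g).
Take 3 servings of edamame: uses 33 mg sodium, +21.0 g fiber (running total 29.0 g).
Take 2 servings of brown rice: uses 10 mg sodium, +4.0 g fiber (running total 33.0 g).
Take 3 servings of quinoa: uses 24 mg sodium, +9.0 g fiber (running total 42.0 g).
Take 0.9362 servings of sweet potato: uses 44 mg sodium, +4.7 g fiber (running total 46.7 g).
Greedy by best ratio exhausts the sodium allowance optimally: 46.7 g.

46.7 g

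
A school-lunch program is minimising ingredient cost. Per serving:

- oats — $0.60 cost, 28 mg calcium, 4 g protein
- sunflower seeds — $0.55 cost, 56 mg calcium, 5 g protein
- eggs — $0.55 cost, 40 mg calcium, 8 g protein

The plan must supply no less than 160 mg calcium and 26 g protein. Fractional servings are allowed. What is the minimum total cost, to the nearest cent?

With two linear requirements the optimum uses one or two foods; enumerate the corners.
oats only: max(160/28, 26/4) = 6.5 servings → $3.90.
sunflower seeds only: max(160/56, 26/5) = 5.2 servings → $2.86.
eggs only: max(160/40, 26/8) = 4 servings → $2.20.
oats + sunflower seeds with both targets exact would need a negative amount; discard.
oats + eggs with both tight: 3.75 servings and 1.375 servings → $3.01.
sunflower seeds + eggs with both tight: 0.9677 servings and 2.645 servings → $1.99.
So the least-cost plan costs $1.99.

$1.99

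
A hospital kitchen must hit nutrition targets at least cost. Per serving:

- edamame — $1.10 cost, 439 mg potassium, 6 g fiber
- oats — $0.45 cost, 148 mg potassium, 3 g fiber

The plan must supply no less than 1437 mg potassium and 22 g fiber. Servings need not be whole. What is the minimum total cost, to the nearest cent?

Compare the cost at each extreme point of the feasible region.
edamame only: max(1437/439, 22/6) = 3.667 servings → $4.03.
oats only: max(1437/148, 22/3) = 9.709 servings → $4.37.
edamame + oats with both tight: 2.459 servings and 2.415 servings → $3.79.
Cheapest feasible corner: $3.79.

$3.79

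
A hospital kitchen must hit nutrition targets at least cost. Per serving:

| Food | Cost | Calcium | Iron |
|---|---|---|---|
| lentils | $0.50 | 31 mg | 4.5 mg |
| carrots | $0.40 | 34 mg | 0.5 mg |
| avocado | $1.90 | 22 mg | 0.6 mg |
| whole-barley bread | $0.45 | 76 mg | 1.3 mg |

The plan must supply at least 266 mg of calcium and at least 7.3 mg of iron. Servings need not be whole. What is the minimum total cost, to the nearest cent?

The cheapest plan sits at a corner of the feasible region — with two constraints it uses at most two foods.
lentils only: max(266/31, 7.3/4.5) = 8.581 servings → $4.29.
carrots only: max(266/34, 7.3/0.5) = 14.6 servings → $5.84.
avocado only: max(266/22, 7.3/0.6) = 12.17 servings → $23.12.
whole-barley bread only: max(266/76, 7.3/1.3) = 5.615 servings → $2.53.
lentils + carrots with both tight: 0.8378 servings and 7.06 servings → $3.24.
lentils + avocado with both tight: 0.01244 servings and 12.07 servings → $22.95.
lentils + whole-barley bread with both tight: 0.6927 servings and 3.217 servings → $1.79.
carrots + avocado: intersection lies outside the first quadrant.
carrots + whole-barley bread with both targets exact would need a negative amount; discard.
avocado + whole-barley bread: the both-tight solution has a negative serving — not a feasible corner.
The minimum over all feasible corners is $1.79.

$1.79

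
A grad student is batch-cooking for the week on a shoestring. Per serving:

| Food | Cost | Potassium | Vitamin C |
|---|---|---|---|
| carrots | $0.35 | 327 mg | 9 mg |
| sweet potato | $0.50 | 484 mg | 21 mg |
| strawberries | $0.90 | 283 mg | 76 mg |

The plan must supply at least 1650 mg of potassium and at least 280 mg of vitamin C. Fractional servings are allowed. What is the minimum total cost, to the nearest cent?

$3.69

For a min-cost LP with two ≥-constraints, a basic feasible solution has at most two positive variables.
carrots only: max(1650/327, 280/9) = 31.11 servings → $10.89.
sweet potato only: max(1650/484, 280/21) = 13.33 servings → $6.67.
strawberries only: max(1650/283, 280/76) = 5.83 servings → $5.25.
carrots + sweet potato: intersection lies outside the first quadrant.
carrots + strawberries with both tight: 2.069 servings and 3.439 servings → $3.82.
sweet potato + strawberries with both tight: 1.497 servings and 3.271 servings → $3.69.
So the least-cost plan costs $3.69.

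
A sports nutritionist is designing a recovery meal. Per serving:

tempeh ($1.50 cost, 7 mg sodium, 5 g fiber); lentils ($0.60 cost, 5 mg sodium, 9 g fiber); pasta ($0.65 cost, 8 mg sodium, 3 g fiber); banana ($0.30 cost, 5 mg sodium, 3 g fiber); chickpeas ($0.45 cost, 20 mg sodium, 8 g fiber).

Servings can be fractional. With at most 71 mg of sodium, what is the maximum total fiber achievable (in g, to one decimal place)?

127.8 g

Fiber per mg sodium: lentils 1.8, tempeh 0.7143, banana 0.6, chickpeas 0.4, pasta 0.375.
With no serving limits, spend the whole sodium allowance on lentils: 71 mg / 5 mg × 9 g = 127.8 g.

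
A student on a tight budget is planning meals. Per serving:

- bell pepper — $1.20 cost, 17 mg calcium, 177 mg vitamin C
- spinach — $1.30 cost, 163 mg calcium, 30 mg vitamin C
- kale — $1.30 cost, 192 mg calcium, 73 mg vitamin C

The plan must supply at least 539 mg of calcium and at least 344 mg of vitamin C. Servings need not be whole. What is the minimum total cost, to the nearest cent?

Check every corner: each single food scaled to meet both minima, and each pair solved so both constraints bind.
bell pepper only: max(539/17, 344/177) = 31.71 servings → $38.05.
spinach only: max(539/163, 344/30) = 11.47 servings → $14.91.
kale only: max(539/192, 344/73) = 4.712 servings → $6.13.
bell pepper + spinach with both tight: 1.408 servings and 3.16 servings → $5.80.
bell pepper + kale with both tight: 0.8155 servings and 2.735 servings → $4.53.
spinach + kale: intersection lies outside the first quadrant.
Cheapest feasible corner: $4.53.

$4.53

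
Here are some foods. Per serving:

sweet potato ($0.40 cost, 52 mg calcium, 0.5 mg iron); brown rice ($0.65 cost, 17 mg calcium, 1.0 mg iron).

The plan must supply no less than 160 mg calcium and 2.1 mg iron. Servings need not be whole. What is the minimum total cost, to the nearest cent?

For a min-cost LP with two ≥-constraints, a basic feasible solution has at most two positive variables.
sweet potato only: max(160/52, 2.1/0.5) = 4.2 servings → $1.68.
brown rice only: max(160/17, 2.1/1.0) = 9.412 servings → $6.12.
sweet potato + brown rice with both tight: 2.857 servings and 0.6713 servings → $1.58.
So the least-cost plan costs $1.58.

$1.58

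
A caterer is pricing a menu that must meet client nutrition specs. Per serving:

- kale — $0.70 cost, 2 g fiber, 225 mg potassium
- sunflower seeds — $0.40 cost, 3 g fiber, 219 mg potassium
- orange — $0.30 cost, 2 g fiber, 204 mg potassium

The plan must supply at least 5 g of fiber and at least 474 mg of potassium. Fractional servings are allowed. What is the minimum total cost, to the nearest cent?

$0.73

An LP optimum is at a vertex; with two nutrient constraints at most two foods are used. Check each candidate.
kale only: max(5/2, 474/225) = 2.5 servings → $1.75.
sunflower seeds only: max(5/3, 474/219) = 2.164 servings → $0.87.
orange only: max(5/2, 474/204) = 2.5 servings → $0.75.
kale + sunflower seeds with both tight: 1.38 servings and 0.7468 servings → $1.26.
kale + orange with both targets exact would need a negative amount; discard.
sunflower seeds + orange with both tight: 0.4138 servings and 1.879 servings → $0.73.
So the least-cost plan costs $0.73.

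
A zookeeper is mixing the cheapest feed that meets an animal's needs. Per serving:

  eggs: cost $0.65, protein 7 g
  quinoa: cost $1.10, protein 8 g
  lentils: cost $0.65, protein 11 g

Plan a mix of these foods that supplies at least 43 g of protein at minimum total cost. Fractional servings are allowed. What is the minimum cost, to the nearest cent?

Cost per g of protein: lentils $0.0591, eggs $0.0929, quinoa $0.1375.
With no serving limits, use only lentils: 43 g / 11 g = 3.909 servings × $0.65 = $2.54.

$2.54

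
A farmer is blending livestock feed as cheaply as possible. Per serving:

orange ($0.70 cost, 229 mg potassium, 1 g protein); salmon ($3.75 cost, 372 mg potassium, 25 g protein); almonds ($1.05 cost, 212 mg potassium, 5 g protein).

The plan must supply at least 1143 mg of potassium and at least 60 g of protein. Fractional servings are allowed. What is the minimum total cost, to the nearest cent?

Check every corner: each single food scaled to meet both minima, and each pair solved so both constraints bind.
orange only: max(1143/229, 60/1) = 60 servings → $42.00.
salmon only: max(1143/372, 60/25) = 3.073 servings → $11.52.
almonds only: max(1143/212, 60/5) = 12 servings → $12.60.
orange + salmon with both tight: 1.169 servings and 2.353 servings → $9.64.
orange + almonds: intersection lies outside the first quadrant.
salmon + almonds with both tight: 2.036 servings and 1.818 servings → $9.55.
So the least-cost plan costs $9.55.

$9.55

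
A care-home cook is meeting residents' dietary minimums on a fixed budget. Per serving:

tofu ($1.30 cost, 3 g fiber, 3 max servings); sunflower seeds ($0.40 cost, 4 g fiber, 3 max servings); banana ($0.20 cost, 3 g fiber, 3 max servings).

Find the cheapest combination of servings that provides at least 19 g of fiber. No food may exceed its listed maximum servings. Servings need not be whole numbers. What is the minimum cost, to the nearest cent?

Cost per g of fiber: banana $0.0667, sunflower seeds $0.1000, tofu $0.4333.
Take 3 servings of banana: +9.0 g fiber for $0.60 (total $0.60, still need 10.0 g).
Take 2.5 servings of sunflower seeds: +10.0 g fiber for $1.00 (total $1.60, still need 0.0 g).
Filling from the cheapest source first is optimal under one linear minimum: $1.60.

$1.60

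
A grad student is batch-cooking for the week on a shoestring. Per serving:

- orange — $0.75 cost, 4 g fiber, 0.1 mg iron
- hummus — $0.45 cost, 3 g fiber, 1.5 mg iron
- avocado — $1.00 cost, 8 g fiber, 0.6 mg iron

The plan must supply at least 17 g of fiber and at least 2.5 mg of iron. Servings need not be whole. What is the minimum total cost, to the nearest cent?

An LP optimum is at a vertex; with two nutrient constraints at most two foods are used. Check each candidate.
orange only: max(17/4, 2.5/0.1) = 25 servings → $18.75.
hummus only: max(17/3, 2.5/1.5) = 5.667 servings → $2.55.
avocado only: max(17/8, 2.5/0.6) = 4.167 servings → $4.17.
orange + hummus with both tight: 3.158 servings and 1.456 servings → $3.02.
orange + avocado: intersection lies outside the first quadrant.
hummus + avocado with both tight: 0.9608 servings and 1.765 servings → $2.20.
The minimum over all feasible corners is $2.20.

$2.20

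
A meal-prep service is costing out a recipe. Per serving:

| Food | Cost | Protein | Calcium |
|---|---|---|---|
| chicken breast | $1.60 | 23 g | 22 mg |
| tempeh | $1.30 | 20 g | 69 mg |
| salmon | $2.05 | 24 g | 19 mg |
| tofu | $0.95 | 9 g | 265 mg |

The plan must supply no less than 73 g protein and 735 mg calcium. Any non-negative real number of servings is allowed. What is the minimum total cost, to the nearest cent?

Check every corner: each single food scaled to meet both minima, and each pair solved so both constraints bind.
chicken breast only: max(73/23, 735/22) = 33.41 servings → $53.45.
tempeh only: max(73/20, 735/69) = 10.65 servings → $13.85.
salmon only: max(73/24, 735/19) = 38.68 servings → $79.30.
tofu only: max(73/9, 735/265) = 8.111 servings → $7.71.
chicken breast + tempeh: intersection lies outside the first quadrant.
chicken breast + salmon with both targets exact would need a negative amount; discard.
chicken breast + tofu with both tight: 2.159 servings and 2.594 servings → $5.92.
tempeh + salmon: the both-tight solution has a negative serving — not a feasible corner.
tempeh + tofu with both tight: 2.721 servings and 2.065 servings → $5.50.
salmon + tofu with both tight: 2.057 servings and 2.626 servings → $6.71.
Cheapest feasible corner: $5.50.

$5.50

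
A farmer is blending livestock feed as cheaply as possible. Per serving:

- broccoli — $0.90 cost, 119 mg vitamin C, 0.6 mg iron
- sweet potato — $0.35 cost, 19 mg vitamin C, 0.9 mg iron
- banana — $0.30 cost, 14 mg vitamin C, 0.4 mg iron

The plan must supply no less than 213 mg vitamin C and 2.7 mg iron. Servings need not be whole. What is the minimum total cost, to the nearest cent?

$2.03

At the optimum either one food covers both requirements or two foods hit both targets exactly; no other combination can be cheaper.
broccoli only: max(213/119, 2.7/0.6) = 4.5 servings → $4.05.
sweet potato only: max(213/19, 2.7/0.9) = 11.21 servings → $3.92.
banana only: max(213/14, 2.7/0.4) = 15.21 servings → $4.56.
broccoli + sweet potato with both tight: 1.467 servings and 2.022 servings → $2.03.
broccoli + banana with both tight: 1.209 servings and 4.936 servings → $2.57.
sweet potato + banana with both targets exact would need a negative amount; discard.
So the least-cost plan costs $2.03.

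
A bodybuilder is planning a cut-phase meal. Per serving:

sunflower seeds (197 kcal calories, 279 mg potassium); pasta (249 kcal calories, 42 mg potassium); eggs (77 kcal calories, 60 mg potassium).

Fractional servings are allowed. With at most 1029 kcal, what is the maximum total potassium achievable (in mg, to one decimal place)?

1457.3 mg

Potassium per kcal: sunflower seeds 1.416, eggs 0.7792, pasta 0.1687.
With no serving limits, spend the whole calories allowance on sunflower seeds: 1029 kcal / 197 kcal × 279 mg = 1457.3 mg.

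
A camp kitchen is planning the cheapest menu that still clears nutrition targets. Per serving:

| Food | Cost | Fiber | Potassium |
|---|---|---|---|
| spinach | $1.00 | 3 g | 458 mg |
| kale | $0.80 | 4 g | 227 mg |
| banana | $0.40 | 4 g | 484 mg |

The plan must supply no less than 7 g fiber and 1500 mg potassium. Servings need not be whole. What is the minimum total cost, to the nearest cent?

This is a tiny linear program; its minimum lies at a vertex of the feasible set. List the vertices and price them.
spinach only: max(7/3, 1500/458) = 3.275 servings → $3.28.
kale only: max(7/4, 1500/227) = 6.608 servings → $5.29.
banana only: max(7/4, 1500/484) = 3.099 servings → $1.24.
spinach + kale with both targets exact would need a negative amount; discard.
spinach + banana: intersection lies outside the first quadrant.
kale + banana: the both-tight solution has a negative serving — not a feasible corner.
The minimum over all feasible corners is $1.24.

$1.24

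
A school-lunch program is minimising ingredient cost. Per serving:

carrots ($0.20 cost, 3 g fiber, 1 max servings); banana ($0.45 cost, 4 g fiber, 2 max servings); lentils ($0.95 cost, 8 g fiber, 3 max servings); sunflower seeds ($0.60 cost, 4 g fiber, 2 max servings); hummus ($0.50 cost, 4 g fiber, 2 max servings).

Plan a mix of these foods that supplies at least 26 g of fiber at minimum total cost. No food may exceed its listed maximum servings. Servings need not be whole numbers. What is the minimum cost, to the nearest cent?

Cost per g of fiber: carrots $0.0667, banana $0.1125, lentils $0.1187, hummus $0.1250, sunflower seeds $0.1500.
Take 1 serving of carrots: +3.0 g fiber for $0.20 (total $0.20, still need 23.0 g).
Take 2 servings of banana: +8.0 g fiber for $0.90 (total $1.10, still need 15.0 g).
Take 1.875 servings of lentils: +15.0 g fiber for $1.78 (total $2.88, still need 0.0 g).
Filling from the cheapest source first is optimal under one linear minimum: $2.88.

$2.88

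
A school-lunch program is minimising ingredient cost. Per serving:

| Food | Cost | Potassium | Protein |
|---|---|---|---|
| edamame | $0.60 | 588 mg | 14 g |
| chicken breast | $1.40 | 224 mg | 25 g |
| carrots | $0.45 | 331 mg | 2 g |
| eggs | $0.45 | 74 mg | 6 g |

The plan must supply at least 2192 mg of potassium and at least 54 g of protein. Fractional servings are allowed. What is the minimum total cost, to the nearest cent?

Check every corner: each single food scaled to meet both minima, and each pair solved so both constraints bind.
edamame only: max(2192/588, 54/14) = 3.857 servings → $2.31.
chicken breast only: max(2192/224, 54/25) = 9.786 servings → $13.70.
carrots only: max(2192/331, 54/2) = 27 servings → $12.15.
eggs only: max(2192/74, 54/6) = 29.62 servings → $13.33.
edamame + chicken breast with both tight: 3.693 servings and 0.09201 servings → $2.34.
edamame + carrots with both targets exact would need a negative amount; discard.
edamame + eggs with both tight: 3.674 servings and 0.427 servings → $2.40.
chicken breast + carrots with both tight: 1.724 servings and 5.456 servings → $4.87.
chicken breast + eggs: intersection lies outside the first quadrant.
carrots + eggs with both tight: 4.982 servings and 7.339 servings → $5.54.
Cheapest feasible corner: $2.31.

$2.31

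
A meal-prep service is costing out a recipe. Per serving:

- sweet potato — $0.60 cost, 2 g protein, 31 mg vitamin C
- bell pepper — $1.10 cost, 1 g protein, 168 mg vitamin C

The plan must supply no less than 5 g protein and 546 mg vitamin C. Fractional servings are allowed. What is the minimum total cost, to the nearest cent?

$3.96

The cheapest plan sits at a corner of the feasible region — with two constraints it uses at most two foods.
sweet potato only: max(5/2, 546/31) = 17.61 servings → $10.57.
bell pepper only: max(5/1, 546/168) = 5 servings → $5.50.
sweet potato + bell pepper with both tight: 0.9639 servings and 3.072 servings → $3.96.
So the least-cost plan costs $3.96.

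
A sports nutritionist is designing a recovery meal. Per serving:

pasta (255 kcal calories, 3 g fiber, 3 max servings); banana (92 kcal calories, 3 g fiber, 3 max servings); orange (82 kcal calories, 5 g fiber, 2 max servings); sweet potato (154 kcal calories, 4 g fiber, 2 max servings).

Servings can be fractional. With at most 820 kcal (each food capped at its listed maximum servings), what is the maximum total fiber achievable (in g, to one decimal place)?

27.8 g

Fiber per kcal: orange 0.06098, banana 0.03261, sweet potato 0.02597, pasta 0.01176.
Take 2 servings of orange: uses 164 kcal, +10.0 g fiber (running total 10.0 g).
Take 3 servings of banana: uses 276 kcal, +9.0 g fiber (running total 19.0 g).
Take 2 servings of sweet potato: uses 308 kcal, +8.0 g fiber (running total 27.0 g).
Take 0.2824 servings of pasta: uses 72 kcal, +0.8 g fiber (running total 27.8 g).
Greedy by best ratio exhausts the calories allowance optimally: 27.8 g.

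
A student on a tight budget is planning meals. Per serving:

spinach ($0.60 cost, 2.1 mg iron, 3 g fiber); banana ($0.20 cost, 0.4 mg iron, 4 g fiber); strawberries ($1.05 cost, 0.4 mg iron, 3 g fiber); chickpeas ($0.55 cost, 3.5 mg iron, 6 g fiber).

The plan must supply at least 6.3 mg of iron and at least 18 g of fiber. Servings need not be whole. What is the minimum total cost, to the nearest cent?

Compare the cost at each extreme point of the feasible region.
spinach only: max(6.3/2.1, 18/3) = 6 servings → $3.60.
banana only: max(6.3/0.4, 18/4) = 15.75 servings → $3.15.
strawberries only: max(6.3/0.4, 18/3) = 15.75 servings → $16.54.
chickpeas only: max(6.3/3.5, 18/6) = 3 servings → $1.65.
spinach + banana with both tight: 2.5 servings and 2.625 servings → $2.02.
spinach + strawberries with both tight: 2.294 servings and 3.706 servings → $5.27.
spinach + chickpeas with both targets exact would need a negative amount; discard.
banana + strawberries: the both-tight solution has a negative serving — not a feasible corner.
banana + chickpeas with both tight: 2.172 servings and 1.552 servings → $1.29.
strawberries + chickpeas with both tight: 3.111 servings and 1.444 servings → $4.06.
Cheapest feasible corner: $1.29.

$1.29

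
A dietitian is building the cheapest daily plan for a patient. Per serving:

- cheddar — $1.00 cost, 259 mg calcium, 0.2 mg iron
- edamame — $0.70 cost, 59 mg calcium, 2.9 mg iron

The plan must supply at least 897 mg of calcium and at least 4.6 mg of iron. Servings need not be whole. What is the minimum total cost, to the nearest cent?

Two binding constraints pin down two serving amounts, so the optimal mix uses at most two foods. The candidates are each food alone (scaled to the tighter of calcium/iron) and each pair with both constraints tight.
cheddar only: max(897/259, 4.6/0.2) = 23 servings → $23.00.
edamame only: max(897/59, 4.6/2.9) = 15.2 servings → $10.64.
cheddar + edamame with both tight: 3.151 servings and 1.369 servings → $4.11.
So the least-cost plan costs $4.11.

$4.11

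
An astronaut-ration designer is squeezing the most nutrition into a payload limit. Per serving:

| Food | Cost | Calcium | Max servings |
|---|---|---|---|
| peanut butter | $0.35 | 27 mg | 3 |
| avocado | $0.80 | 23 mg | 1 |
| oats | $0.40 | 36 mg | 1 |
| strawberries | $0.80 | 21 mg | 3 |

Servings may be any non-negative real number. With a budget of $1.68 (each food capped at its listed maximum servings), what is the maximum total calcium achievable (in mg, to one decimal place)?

Calcium per dollar: oats 90, peanut butter 77.14, avocado 28.75, strawberries 26.25.
Take 1 serving of oats: spends $0.40, +36.0 mg calcium (running total 36.0 mg).
Take 3 servings of peanut butter: spends $1.05, +81.0 mg calcium (running total 117.0 mg).
Take 0.2875 servings of avocado: spends $0.23, +6.6 mg calcium (running total 123.6 mg).
Filling greedily by calcium-per-dollar is optimal for one linear limit, giving 123.6 mg.

123.6 mg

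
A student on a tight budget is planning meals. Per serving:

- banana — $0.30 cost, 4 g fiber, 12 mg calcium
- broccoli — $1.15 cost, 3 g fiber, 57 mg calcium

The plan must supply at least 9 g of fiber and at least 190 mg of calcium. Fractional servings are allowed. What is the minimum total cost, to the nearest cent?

The cheapest plan sits at a corner of the feasible region — with two constraints it uses at most two foods.
banana only: max(9/4, 190/12) = 15.83 servings → $4.75.
broccoli only: max(9/3, 190/57) = 3.333 servings → $3.83.
banana + broccoli with both targets exact would need a negative amount; discard.
So the least-cost plan costs $3.83.

$3.83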